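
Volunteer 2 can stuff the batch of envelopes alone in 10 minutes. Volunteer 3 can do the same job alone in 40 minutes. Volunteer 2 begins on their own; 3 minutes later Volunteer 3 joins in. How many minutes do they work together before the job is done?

In the first 3 minutes Volunteer 2 alone does 3/10 of the job, leaving 7/10.
Once everyone is working, combined rate: 1/10 + 1/40 = (4 + 1)/40 = 5/40 = 1/8 per minute.
Remaining 7/10 at 1/8 per minute takes 28/5 minutes.

28/5 minutes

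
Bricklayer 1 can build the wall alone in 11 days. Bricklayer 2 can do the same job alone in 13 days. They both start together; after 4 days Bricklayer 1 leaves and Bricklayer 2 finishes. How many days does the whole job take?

91/11 days

In the first 4 days the combined rate is 24/143, so 96/143 of the job is done, leaving 47/143.
After Bricklayer 1 leaves the rate is 1/13 per day; the remaining 47/143 takes 47/11 days.
Total = 4 + 47/11 = 91/11 days.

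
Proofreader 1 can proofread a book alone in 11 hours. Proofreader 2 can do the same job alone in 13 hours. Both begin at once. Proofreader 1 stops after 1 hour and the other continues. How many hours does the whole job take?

In the first 1 hour the combined rate is 24/143, so 24/143 of the job is done, leaving 119/143.
After proofreader 1 leaves the rate is 1/13 per hour; the remaining 119/143 takes 119/11 hours.
Total = 1 + 119/11 = 130/11 hours.

130/11 hours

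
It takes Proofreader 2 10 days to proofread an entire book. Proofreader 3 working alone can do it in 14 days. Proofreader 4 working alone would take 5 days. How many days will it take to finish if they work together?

35/13 days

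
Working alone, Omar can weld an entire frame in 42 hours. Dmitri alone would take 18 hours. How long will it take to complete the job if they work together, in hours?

63/5 hours

Combined rate: 1/42 + 1/18 = (3 + 7)/126 = 10/126 = 5/63 per hour.
Time = 1 ÷ (5/63) = 63/5 hours.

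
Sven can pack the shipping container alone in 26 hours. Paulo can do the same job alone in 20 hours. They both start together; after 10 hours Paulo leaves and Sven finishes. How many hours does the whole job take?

13 hours

In the first 10 hours the combined rate is 23/260, so 23/26 of the job is done, leaving 3/26.
After Paulo leaves the rate is 1/26 per hour; the remaining 3/26 takes 3 hours.
Total = 10 + 3 = 13 hours.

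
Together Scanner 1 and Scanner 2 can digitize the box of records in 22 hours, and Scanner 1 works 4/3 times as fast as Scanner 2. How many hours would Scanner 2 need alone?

154/3 hours

Let Scanner 2's rate be r; then Scanner 1's rate is (4/3)r, so together (4/3 + 1)r = (7/3)r = 1/22.
Thus r = 3/154 per hour.
Scanner 2 alone: 154/3 hours; Scanner 1 alone: 77/2 hours.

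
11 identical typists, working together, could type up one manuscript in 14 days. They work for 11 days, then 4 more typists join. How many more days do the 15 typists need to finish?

One typist does 1/154 of the job per day.
After 11 days with 11 typists, 11/14 is done (3/14 left).
With 15 typists the rate is 15/154, so the rest takes 3/14 ÷ 15/154 = 11/5 days.

11/5 days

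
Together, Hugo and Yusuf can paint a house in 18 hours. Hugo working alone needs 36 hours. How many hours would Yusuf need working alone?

Combined rate is 1/18 per hour.
Known contribution: 1/36 per hour.
So Yusuf's rate is 1/18 − 1/36 = 1/36, meaning 36 hours alone.

36 hours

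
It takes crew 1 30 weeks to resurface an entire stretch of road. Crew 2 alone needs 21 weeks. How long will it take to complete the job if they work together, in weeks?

210/17 weeks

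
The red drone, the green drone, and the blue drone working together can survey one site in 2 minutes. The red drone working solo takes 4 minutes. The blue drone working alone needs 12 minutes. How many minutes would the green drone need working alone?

6 minutes

Combined rate is 1/2 per minute.
Known contribution: 1/4 + 1/12 = (3 + 1)/12 = 4/12 = 1/3 per minute.
So the green drone's rate is 1/2 − 1/3 = 1/6, meaning 6 minutes alone.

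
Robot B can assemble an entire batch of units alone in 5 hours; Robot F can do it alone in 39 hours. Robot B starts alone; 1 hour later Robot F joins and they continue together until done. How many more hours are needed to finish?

39/11 hours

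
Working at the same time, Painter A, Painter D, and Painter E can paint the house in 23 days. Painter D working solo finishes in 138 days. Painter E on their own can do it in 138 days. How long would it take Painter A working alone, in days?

69/2 days

Combined rate is 1/23 per day.
Known contribution: 1/138 + 1/138 = (1 + 1)/138 = 2/138 = 1/69 per day.
So Painter A's rate is 1/23 − 1/69 = 2/69, meaning 69/2 days alone.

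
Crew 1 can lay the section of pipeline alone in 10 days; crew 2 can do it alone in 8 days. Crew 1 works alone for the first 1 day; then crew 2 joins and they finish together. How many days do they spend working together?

In 1 day crew 1 does 1/10 of the job, leaving 9/10.
Crew 1 and crew 2 together work at 9/40 per day, so finishing takes 9/10 ÷ 9/40 = 4 days.

4 days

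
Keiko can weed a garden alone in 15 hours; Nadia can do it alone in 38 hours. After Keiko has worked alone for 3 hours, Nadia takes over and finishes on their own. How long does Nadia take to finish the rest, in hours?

In 3 hours Keiko does 3/15 = 1/5 of the job, leaving 4/5.
Nadia works at 1/38 per hour, so finishing takes 4/5 ÷ 1/38 = 152/5 hours.

152/5 hours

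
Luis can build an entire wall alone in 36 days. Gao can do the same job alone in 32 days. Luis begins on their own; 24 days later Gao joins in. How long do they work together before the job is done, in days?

96/17 days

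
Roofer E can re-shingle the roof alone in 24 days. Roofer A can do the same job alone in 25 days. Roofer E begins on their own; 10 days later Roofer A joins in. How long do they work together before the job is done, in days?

50/7 days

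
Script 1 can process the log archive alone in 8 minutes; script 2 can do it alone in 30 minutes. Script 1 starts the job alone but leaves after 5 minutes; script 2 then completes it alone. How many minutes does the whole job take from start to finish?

In 5 minutes script 1 does 5/8 of the job, leaving 3/8.
Script 2 works at 1/30 per minute, so finishing takes 3/8 ÷ 1/30 = 45/4 minutes.
Total time = 5 + 45/4 = 65/4 minutes.

65/4 minutes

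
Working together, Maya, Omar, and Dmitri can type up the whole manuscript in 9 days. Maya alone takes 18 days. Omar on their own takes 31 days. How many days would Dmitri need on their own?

Combined rate is 1/9 per day.
Known contribution: 1/18 + 1/31 = (31 + 18)/558 = 49/558 per day.
So Dmitri's rate is 1/9 − 49/558 = 13/558, meaning 558/13 days alone.

558/13 days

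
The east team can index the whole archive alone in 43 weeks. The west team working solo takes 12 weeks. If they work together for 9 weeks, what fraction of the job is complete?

165/172

Combined rate: 1/43 + 1/12 = (12 + 43)/516 = 55/516 per week.
In 9 weeks they complete 9·55/516 = 165/172 of the job.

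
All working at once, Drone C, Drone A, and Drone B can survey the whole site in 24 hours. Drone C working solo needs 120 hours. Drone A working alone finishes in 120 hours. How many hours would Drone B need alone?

Combined rate is 1/24 per hour.
Known contribution: 1/120 + 1/120 = (1 + 1)/120 = 2/120 = 1/60 per hour.
So Drone B's rate is 1/24 − 1/60 = 1/40, meaning 40 hours alone.

40 hours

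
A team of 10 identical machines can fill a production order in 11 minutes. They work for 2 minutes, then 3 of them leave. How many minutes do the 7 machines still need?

90/7 minutes

One machine does 1/110 of the job per minute.
After 2 minutes with 10 machines, 2/11 is done (9/11 left).
With 7 machines the rate is 7/110, so the rest takes 9/11 ÷ 7/110 = 90/7 minutes.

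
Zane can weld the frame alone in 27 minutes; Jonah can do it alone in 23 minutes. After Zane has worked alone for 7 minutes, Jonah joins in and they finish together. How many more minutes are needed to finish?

In 7 minutes Zane does 7/27 of the job, leaving 20/27.
Zane and Jonah together work at 50/621 per minute, so finishing takes 20/27 ÷ 50/621 = 46/5 minutes.

46/5 minutes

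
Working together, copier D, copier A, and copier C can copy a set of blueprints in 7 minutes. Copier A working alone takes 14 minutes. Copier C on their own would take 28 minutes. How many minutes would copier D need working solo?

Combined rate is 1/7 per minute.
Known contribution: 1/14 + 1/28 = (2 + 1)/28 = 3/28 per minute.
So copier D's rate is 1/7 − 3/28 = 1/28, meaning 28 minutes alone.

28 minutes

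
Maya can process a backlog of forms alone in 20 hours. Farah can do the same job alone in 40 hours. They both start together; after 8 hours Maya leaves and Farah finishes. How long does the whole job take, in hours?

In the first 8 hours the combined rate is 3/40, so 3/5 of the job is done, leaving 2/5.
After Maya leaves the rate is 1/40 per hour; the remaining 2/5 takes 16 hours.
Total = 8 + 16 = 24 hours.

24 hours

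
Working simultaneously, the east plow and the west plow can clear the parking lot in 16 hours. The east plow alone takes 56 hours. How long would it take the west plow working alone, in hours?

112/5 hours

Combined rate is 1/16 per hour.
Known contribution: 1/56 per hour.
So the west plow's rate is 1/16 − 1/56 = 5/112, meaning 112/5 hours alone.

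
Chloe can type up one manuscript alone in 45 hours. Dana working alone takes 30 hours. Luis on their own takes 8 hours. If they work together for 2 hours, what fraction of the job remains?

23/36

Combined rate: 1/45 + 1/30 + 1/8 = (8 + 12 + 45)/360 = 65/360 = 13/72 per hour.
In 2 hours they complete 2·13/72 = 13/36 of the job.
So 23/36 remains.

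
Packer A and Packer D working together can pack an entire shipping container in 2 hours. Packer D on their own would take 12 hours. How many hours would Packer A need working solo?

12/5 hours

Combined rate is 1/2 per hour.
Known contribution: 1/12 per hour.
So Packer A's rate is 1/2 − 1/12 = 5/12, meaning 12/5 hours alone.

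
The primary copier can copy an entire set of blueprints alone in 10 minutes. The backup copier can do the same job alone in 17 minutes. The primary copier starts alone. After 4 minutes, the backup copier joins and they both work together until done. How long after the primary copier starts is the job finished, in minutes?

70/9 minutes

In the first 4 minutes the primary copier alone does 4/10 = 2/5 of the job, leaving 3/5.
Once everyone is working, combined rate: 1/10 + 1/17 = (17 + 10)/170 = 27/170 per minute.
Remaining 3/5 at 27/170 per minute takes 34/9 minutes.
Total from the start = 4 + 34/9 = 70/9 minutes.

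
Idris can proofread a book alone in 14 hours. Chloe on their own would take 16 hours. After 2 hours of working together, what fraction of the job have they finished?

15/56

Combined rate: 1/14 + 1/16 = (8 + 7)/112 = 15/112 per hour.
In 2 hours they complete 2·15/112 = 15/56 of the job.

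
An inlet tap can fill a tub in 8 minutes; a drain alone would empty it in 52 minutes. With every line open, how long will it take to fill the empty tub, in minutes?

104/11 minutes

Net rate = 1/8 − 1/52 = (13 − 2)/104 = 11/104 per minute.
Filling time = 1 ÷ (11/104) = 104/11 minutes.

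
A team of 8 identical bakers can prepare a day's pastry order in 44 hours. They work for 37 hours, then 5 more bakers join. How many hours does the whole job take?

One baker does 1/352 of the job per hour.
After 37 hours with 8 bakers, 37/44 is done (7/44 left).
With 13 bakers the rate is 13/352, so the rest takes 7/44 ÷ 13/352 = 56/13 hours.
Total = 37 + 56/13 = 537/13 hours.

537/13 hours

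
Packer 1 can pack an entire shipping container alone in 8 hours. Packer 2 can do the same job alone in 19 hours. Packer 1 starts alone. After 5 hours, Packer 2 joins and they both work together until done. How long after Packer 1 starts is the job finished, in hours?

64/9 hours

In the first 5 hours Packer 1 alone does 5/8 of the job, leaving 3/8.
Once everyone is working, combined rate: 1/8 + 1/19 = (19 + 8)/152 = 27/152 per hour.
Remaining 3/8 at 27/152 per hour takes 19/9 hours.
Total from the start = 5 + 19/9 = 64/9 hours.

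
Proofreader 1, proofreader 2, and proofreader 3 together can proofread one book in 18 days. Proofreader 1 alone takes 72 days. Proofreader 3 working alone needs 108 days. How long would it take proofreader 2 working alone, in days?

Combined rate is 1/18 per day.
Known contribution: 1/72 + 1/108 = (3 + 2)/216 = 5/216 per day.
So proofreader 2's rate is 1/18 − 5/216 = 7/216, meaning 216/7 days alone.

216/7 days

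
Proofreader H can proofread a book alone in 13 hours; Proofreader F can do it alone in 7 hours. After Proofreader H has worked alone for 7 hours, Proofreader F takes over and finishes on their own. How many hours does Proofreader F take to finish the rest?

42/13 hours

In 7 hours Proofreader H does 7/13 of the job, leaving 6/13.
Proofreader F works at 1/7 per hour, so finishing takes 6/13 ÷ 1/7 = 42/13 hours.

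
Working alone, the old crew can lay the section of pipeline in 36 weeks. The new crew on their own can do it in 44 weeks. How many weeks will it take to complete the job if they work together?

99/5 weeks

Combined rate: 1/36 + 1/44 = (11 + 9)/396 = 20/396 = 5/99 per week.
Time = 1 ÷ (5/99) = 99/5 weeks.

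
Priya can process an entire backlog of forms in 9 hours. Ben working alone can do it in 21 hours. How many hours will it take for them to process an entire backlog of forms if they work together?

63/10 hours

With two workers the combined time is the product over the sum: 9·21/(9+21) = 189/30 = 63/10 hours.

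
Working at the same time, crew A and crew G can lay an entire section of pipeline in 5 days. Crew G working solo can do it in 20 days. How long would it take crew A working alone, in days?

20/3 days

Combined rate is 1/5 per day.
Known contribution: 1/20 per day.
So crew A's rate is 1/5 − 1/20 = 3/20, meaning 20/3 days alone.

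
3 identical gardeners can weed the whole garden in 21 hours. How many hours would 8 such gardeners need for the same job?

Total work is 3·21 = 63 gardener-hours.
With 8 gardeners: 63/8 hours.

63/8 hours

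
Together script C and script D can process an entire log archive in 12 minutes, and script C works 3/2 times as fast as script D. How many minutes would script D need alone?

Let script D's rate be r; then script C's rate is (3/2)r, so together (3/2 + 1)r = (5/2)r = 1/12.
Thus r = 1/30 per minute.
Script D alone: 30 minutes; script C alone: 20 minutes.

30 minutes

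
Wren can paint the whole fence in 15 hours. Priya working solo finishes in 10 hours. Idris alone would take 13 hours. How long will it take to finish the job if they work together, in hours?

78/19 hours

Combined rate: 1/15 + 1/10 + 1/13 = (26 + 39 + 30)/390 = 95/390 = 19/78 per hour.
Time = 1 ÷ (19/78) = 78/19 hours.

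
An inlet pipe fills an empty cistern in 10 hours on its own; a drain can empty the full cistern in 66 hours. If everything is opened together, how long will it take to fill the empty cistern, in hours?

Net rate = 1/10 − 1/66 = (33 − 5)/330 = 28/330 = 14/165 per hour.
Filling time = 1 ÷ (14/165) = 165/14 hours.

165/14 hours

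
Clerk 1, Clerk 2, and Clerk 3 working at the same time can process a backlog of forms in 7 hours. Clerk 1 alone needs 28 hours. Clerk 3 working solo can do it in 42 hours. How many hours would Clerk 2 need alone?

12 hours

Combined rate is 1/7 per hour.
Known contribution: 1/28 + 1/42 = (3 + 2)/84 = 5/84 per hour.
So Clerk 2's rate is 1/7 − 5/84 = 1/12, meaning 12 hours alone.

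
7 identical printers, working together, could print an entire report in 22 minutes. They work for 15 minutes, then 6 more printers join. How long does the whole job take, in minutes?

One printer does 1/154 of the job per minute.
After 15 minutes with 7 printers, 15/22 is done (7/22 left).
With 13 printers the rate is 13/154, so the rest takes 7/22 ÷ 13/154 = 49/13 minutes.
Total = 15 + 49/13 = 244/13 minutes.

244/13 minutes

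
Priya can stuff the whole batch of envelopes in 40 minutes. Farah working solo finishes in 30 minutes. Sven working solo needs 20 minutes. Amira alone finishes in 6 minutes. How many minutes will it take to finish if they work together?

40/11 minutes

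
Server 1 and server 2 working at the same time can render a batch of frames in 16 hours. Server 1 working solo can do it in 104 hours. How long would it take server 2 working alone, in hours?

208/11 hours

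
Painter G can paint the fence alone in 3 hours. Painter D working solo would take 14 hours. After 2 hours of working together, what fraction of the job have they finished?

17/21

Combined rate: 1/3 + 1/14 = (14 + 3)/42 = 17/42 per hour.
In 2 hours they complete 2·17/42 = 17/21 of the job.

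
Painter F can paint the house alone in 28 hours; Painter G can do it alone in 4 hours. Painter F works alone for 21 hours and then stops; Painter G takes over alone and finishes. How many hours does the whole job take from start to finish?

22 hours

In 21 hours Painter F does 21/28 = 3/4 of the job, leaving 1/4.
Painter G works at 1/4 per hour, so finishing takes 1/4 ÷ 1/4 = 1 hour.
Total time = 21 + 1 = 22 hours.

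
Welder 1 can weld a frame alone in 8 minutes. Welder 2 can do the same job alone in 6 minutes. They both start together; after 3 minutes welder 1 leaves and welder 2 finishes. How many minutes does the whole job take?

In the first 3 minutes the combined rate is 7/24, so 7/8 of the job is done, leaving 1/8.
After welder 1 leaves the rate is 1/6 per minute; the remaining 1/8 takes 3/4 minutes.
Total = 3 + 3/4 = 15/4 minutes.

15/4 minutes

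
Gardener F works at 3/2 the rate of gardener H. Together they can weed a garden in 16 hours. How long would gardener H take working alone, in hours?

Let gardener H's rate be r; then gardener F's rate is (3/2)r, so together (3/2 + 1)r = (5/2)r = 1/16.
Thus r = 1/40 per hour.
Gardener H alone: 40 hours; gardener F alone: 80/3 hours.

40 hours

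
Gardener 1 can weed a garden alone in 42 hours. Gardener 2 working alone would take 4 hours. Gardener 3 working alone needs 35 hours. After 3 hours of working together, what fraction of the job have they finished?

127/140

Combined rate: 1/42 + 1/4 + 1/35 = (10 + 105 + 12)/420 = 127/420 per hour.
In 3 hours they complete 3·127/420 = 127/140 of the job.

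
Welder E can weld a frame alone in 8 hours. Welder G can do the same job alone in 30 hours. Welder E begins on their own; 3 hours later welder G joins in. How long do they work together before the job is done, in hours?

75/19 hours

In the first 3 hours welder E alone does 3/8 of the job, leaving 5/8.
Once everyone is working, combined rate: 1/8 + 1/30 = (15 + 4)/120 = 19/120 per hour.
Remaining 5/8 at 19/120 per hour takes 75/19 hours.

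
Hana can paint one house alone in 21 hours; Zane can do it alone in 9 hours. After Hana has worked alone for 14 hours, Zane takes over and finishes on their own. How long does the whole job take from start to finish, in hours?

In 14 hours Hana does 14/21 = 2/3 of the job, leaving 1/3.
Zane works at 1/9 per hour, so finishing takes 1/3 ÷ 1/9 = 3 hours.
Total time = 14 + 3 = 17 hours.

17 hours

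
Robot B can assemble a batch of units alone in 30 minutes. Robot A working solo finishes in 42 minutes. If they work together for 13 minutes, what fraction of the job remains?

9/35

Combined rate: 1/30 + 1/42 = (7 + 5)/210 = 12/210 = 2/35 per minute.
In 13 minutes they complete 13·2/35 = 26/35 of the job.
So 9/35 remains.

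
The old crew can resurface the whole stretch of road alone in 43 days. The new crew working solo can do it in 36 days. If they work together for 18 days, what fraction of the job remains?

7/86

Combined rate: 1/43 + 1/36 = (36 + 43)/1548 = 79/1548 per day.
In 18 days they complete 18·79/1548 = 79/86 of the job.
So 7/86 remains.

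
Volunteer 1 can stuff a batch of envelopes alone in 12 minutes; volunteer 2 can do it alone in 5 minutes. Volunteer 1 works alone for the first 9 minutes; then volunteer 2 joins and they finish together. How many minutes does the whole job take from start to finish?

In 9 minutes volunteer 1 does 9/12 = 3/4 of the job, leaving 1/4.
Volunteer 1 and volunteer 2 together work at 17/60 per minute, so finishing takes 1/4 ÷ 17/60 = 15/17 minutes.
Total time = 9 + 15/17 = 168/17 minutes.

168/17 minutes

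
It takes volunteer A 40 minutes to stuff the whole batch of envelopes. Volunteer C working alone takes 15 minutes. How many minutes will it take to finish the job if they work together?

120/11 minutes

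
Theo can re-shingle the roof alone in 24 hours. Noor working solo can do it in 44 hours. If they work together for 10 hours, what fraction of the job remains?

47/132

Combined rate: 1/24 + 1/44 = (11 + 6)/264 = 17/264 per hour.
In 10 hours they complete 10·17/264 = 85/132 of the job.
So 47/132 remains.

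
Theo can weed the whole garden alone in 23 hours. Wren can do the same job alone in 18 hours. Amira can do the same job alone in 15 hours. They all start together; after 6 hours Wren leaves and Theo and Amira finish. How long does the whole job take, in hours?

In the first 6 hours the combined rate is 343/2070, so 343/345 of the job is done, leaving 2/345.
After Wren leaves the rate is 38/345 per hour; the remaining 2/345 takes 1/19 hours.
Total = 6 + 1/19 = 115/19 hours.

115/19 hours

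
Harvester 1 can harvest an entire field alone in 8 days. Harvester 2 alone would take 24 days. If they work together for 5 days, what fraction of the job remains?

Combined rate: 1/8 + 1/24 = (3 + 1)/24 = 4/24 = 1/6 per day.
In 5 days they complete 5·1/6 = 5/6 of the job.
So 1/6 remains.

1/6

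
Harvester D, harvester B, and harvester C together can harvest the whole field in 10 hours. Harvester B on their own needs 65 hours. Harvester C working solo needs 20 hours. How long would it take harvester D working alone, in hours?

Combined rate is 1/10 per hour.
Known contribution: 1/65 + 1/20 = (4 + 13)/260 = 17/260 per hour.
So harvester D's rate is 1/10 − 17/260 = 9/260, meaning 260/9 hours alone.

260/9 hours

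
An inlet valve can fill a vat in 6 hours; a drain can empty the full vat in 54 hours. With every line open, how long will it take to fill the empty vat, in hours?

Net rate = 1/6 − 1/54 = (9 − 1)/54 = 8/54 = 4/27 per hour.
Filling time = 1 ÷ (4/27) = 27/4 hours.

27/4 hours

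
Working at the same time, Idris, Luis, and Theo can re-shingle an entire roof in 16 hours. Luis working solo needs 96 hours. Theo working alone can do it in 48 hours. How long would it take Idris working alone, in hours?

32 hours

Combined rate is 1/16 per hour.
Known contribution: 1/96 + 1/48 = (1 + 2)/96 = 3/96 = 1/32 per hour.
So Idris's rate is 1/16 − 1/32 = 1/32, meaning 32 hours alone.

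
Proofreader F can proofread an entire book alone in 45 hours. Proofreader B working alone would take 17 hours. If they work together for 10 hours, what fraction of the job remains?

Combined rate: 1/45 + 1/17 = (17 + 45)/765 = 62/765 per hour.
In 10 hours they complete 10·62/765 = 124/153 of the job.
So 29/153 remains.

29/153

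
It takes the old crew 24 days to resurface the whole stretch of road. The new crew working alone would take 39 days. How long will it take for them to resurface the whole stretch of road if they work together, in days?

With two workers the combined time is the product over the sum: 24·39/(24+39) = 936/63 = 104/7 days.

104/7 days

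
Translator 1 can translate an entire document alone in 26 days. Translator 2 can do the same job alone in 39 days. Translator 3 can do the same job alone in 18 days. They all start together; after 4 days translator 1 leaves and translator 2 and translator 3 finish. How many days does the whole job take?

198/19 days

In the first 4 days the combined rate is 14/117, so 56/117 of the job is done, leaving 61/117.
After translator 1 leaves the rate is 19/234 per day; the remaining 61/117 takes 122/19 days.
Total = 4 + 122/19 = 198/19 days.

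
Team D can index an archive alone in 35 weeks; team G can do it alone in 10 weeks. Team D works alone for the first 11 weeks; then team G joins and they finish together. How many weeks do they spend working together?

In 11 weeks team D does 11/35 of the job, leaving 24/35.
Team D and team G together work at 9/70 per week, so finishing takes 24/35 ÷ 9/70 = 16/3 weeks.

16/3 weeks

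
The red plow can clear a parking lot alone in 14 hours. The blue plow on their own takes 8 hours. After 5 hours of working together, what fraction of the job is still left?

Combined rate: 1/14 + 1/8 = (4 + 7)/56 = 11/56 per hour.
In 5 hours they complete 5·11/56 = 55/56 of the job.
So 1/56 remains.

1/56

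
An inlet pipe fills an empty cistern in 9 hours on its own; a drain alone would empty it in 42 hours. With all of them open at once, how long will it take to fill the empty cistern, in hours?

126/11 hours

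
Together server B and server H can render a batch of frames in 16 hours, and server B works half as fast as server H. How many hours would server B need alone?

Let server H's rate be r; then server B's rate is (1/2)r, so together (1/2 + 1)r = (3/2)r = 1/16.
Thus r = 1/24 per hour.
Server H alone: 24 hours; server B alone: 48 hours.

48 hours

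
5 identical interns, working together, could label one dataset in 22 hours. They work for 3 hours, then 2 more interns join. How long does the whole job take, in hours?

116/7 hours

One intern does 1/110 of the job per hour.
After 3 hours with 5 interns, 3/22 is done (19/22 left).
With 7 interns the rate is 7/110, so the rest takes 19/22 ÷ 7/110 = 95/7 hours.
Total = 3 + 95/7 = 116/7 hours.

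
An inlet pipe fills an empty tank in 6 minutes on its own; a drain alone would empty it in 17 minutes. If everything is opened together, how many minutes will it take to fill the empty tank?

Net rate = 1/6 − 1/17 = (17 − 6)/102 = 11/102 per minute.
Filling time = 1 ÷ (11/102) = 102/11 minutes.

102/11 minutes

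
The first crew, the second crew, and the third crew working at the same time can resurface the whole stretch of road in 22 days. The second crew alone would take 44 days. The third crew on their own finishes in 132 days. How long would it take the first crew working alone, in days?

66 days

Combined rate is 1/22 per day.
Known contribution: 1/44 + 1/132 = (3 + 1)/132 = 4/132 = 1/33 per day.
So the first crew's rate is 1/22 − 1/33 = 1/66, meaning 66 days alone.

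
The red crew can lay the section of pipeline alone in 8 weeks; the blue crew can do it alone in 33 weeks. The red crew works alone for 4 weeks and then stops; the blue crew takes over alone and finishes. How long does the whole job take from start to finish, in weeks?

41/2 weeks

In 4 weeks the red crew does 4/8 = 1/2 of the job, leaving 1/2.
The blue crew works at 1/33 per week, so finishing takes 1/2 ÷ 1/33 = 33/2 weeks.
Total time = 4 + 33/2 = 41/2 weeks.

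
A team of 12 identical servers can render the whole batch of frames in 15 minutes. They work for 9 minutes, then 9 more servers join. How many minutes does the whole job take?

87/7 minutes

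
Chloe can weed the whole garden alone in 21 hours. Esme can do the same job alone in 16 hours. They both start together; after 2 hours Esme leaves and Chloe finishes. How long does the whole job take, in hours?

In the first 2 hours the combined rate is 37/336, so 37/168 of the job is done, leaving 131/168.
After Esme leaves the rate is 1/21 per hour; the remaining 131/168 takes 131/8 hours.
Total = 2 + 131/8 = 147/8 hours.

147/8 hours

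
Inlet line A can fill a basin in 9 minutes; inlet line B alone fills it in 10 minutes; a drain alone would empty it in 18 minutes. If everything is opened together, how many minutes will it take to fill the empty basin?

45/7 minutes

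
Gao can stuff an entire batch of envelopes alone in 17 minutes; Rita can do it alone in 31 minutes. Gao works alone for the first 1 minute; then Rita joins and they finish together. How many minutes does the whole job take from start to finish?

34/3 minutes

In 1 minute Gao does 1/17 of the job, leaving 16/17.
Gao and Rita together work at 48/527 per minute, so finishing takes 16/17 ÷ 48/527 = 31/3 minutes.
Total time = 1 + 31/3 = 34/3 minutes.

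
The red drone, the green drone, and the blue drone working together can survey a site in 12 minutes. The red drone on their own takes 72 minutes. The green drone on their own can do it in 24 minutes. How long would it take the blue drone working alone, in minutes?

Combined rate is 1/12 per minute.
Known contribution: 1/72 + 1/24 = (1 + 3)/72 = 4/72 = 1/18 per minute.
So the blue drone's rate is 1/12 − 1/18 = 1/36, meaning 36 minutes alone.

36 minutes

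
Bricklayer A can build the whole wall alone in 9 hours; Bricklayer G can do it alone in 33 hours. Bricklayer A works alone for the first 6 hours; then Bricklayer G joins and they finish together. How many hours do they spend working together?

In 6 hours Bricklayer A does 6/9 = 2/3 of the job, leaving 1/3.
Bricklayer A and Bricklayer G together work at 14/99 per hour, so finishing takes 1/3 ÷ 14/99 = 33/14 hours.

33/14 hours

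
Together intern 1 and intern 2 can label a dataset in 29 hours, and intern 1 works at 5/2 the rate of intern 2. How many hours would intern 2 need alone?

203/2 hours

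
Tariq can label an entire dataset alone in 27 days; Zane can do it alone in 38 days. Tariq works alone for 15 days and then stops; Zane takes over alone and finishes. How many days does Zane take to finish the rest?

In 15 days Tariq does 15/27 = 5/9 of the job, leaving 4/9.
Zane works at 1/38 per day, so finishing takes 4/9 ÷ 1/38 = 152/9 days.

152/9 days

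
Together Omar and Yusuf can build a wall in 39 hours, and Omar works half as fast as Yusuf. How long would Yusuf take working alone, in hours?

117/2 hours

Let Yusuf's rate be r; then Omar's rate is (1/2)r, so together (1/2 + 1)r = (3/2)r = 1/39.
Thus r = 2/117 per hour.
Yusuf alone: 117/2 hours; Omar alone: 117 hours.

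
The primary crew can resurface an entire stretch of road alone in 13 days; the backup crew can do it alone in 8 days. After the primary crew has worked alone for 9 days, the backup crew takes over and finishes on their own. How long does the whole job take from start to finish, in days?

In 9 days the primary crew does 9/13 of the job, leaving 4/13.
The backup crew works at 1/8 per day, so finishing takes 4/13 ÷ 1/8 = 32/13 days.
Total time = 9 + 32/13 = 149/13 days.

149/13 days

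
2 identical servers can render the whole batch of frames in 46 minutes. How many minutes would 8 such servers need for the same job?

23/2 minutes

Total work is 2·46 = 92 server-minutes.
With 8 servers: 92/8 = 23/2 minutes.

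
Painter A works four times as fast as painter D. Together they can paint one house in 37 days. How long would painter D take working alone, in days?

Let painter D's rate be r; then painter A's rate is 4r, so together (4 + 1)r = 5r = 1/37.
Thus r = 1/185 per day.
Painter D alone: 185 days; painter A alone: 185/4 days.

185 days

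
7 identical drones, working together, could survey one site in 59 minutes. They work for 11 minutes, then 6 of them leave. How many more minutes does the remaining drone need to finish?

336 minutes

One drone does 1/413 of the job per minute.
After 11 minutes with 7 drones, 11/59 is done (48/59 left).
With 1 drone the rate is 1/413, so the rest takes 48/59 ÷ 1/413 = 336 minutes.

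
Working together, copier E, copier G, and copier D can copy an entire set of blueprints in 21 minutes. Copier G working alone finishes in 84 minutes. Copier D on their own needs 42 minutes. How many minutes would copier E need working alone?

Combined rate is 1/21 per minute.
Known contribution: 1/84 + 1/42 = (1 + 2)/84 = 3/84 = 1/28 per minute.
So copier E's rate is 1/21 − 1/28 = 1/84, meaning 84 minutes alone.

84 minutes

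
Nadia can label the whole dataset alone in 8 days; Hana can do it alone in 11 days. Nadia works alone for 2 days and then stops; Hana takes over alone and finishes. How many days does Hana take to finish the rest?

33/4 days

In 2 days Nadia does 2/8 = 1/4 of the job, leaving 3/4.
Hana works at 1/11 per day, so finishing takes 3/4 ÷ 1/11 = 33/4 days.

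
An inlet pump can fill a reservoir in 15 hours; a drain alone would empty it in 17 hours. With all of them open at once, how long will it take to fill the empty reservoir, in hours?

255/2 hours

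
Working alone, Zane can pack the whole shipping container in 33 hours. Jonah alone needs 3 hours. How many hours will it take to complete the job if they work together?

11/4 hours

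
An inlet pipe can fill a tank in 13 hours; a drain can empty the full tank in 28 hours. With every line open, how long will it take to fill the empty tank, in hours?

Net rate = 1/13 − 1/28 = (28 − 13)/364 = 15/364 per hour.
Filling time = 1 ÷ (15/364) = 364/15 hours.

364/15 hours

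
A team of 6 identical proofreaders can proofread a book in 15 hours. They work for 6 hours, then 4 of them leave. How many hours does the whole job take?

One proofreader does 1/90 of the job per hour.
After 6 hours with 6 proofreaders, 2/5 is done (3/5 left).
With 2 proofreaders the rate is 2/90 = 1/45, so the rest takes 3/5 ÷ 1/45 = 27 hours.
Total = 6 + 27 = 33 hours.

33 hours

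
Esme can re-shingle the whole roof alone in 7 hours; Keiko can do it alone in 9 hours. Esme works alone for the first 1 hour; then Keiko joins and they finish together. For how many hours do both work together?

27/8 hours

In 1 hour Esme does 1/7 of the job, leaving 6/7.
Esme and Keiko together work at 16/63 per hour, so finishing takes 6/7 ÷ 16/63 = 27/8 hours.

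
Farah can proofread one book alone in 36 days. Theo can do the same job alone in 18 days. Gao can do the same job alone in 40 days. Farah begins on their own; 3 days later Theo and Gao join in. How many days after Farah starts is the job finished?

149/13 days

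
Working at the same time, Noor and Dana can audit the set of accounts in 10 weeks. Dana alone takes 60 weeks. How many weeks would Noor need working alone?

12 weeks

Combined rate is 1/10 per week.
Known contribution: 1/60 per week.
So Noor's rate is 1/10 − 1/60 = 1/12, meaning 12 weeks alone.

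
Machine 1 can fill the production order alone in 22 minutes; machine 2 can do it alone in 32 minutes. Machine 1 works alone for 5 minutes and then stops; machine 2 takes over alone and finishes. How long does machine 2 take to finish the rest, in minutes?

272/11 minutes

In 5 minutes machine 1 does 5/22 of the job, leaving 17/22.
Machine 2 works at 1/32 per minute, so finishing takes 17/22 ÷ 1/32 = 272/11 minutes.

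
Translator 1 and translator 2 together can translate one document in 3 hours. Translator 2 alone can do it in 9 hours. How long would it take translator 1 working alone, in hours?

9/2 hours

Combined rate is 1/3 per hour.
Known contribution: 1/9 per hour.
So translator 1's rate is 1/3 − 1/9 = 2/9, meaning 9/2 hours alone.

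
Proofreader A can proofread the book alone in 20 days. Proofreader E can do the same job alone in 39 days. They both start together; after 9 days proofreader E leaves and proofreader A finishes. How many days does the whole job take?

200/13 days

In the first 9 days the combined rate is 59/780, so 177/260 of the job is done, leaving 83/260.
After proofreader E leaves the rate is 1/20 per day; the remaining 83/260 takes 83/13 days.
Total = 9 + 83/13 = 200/13 days.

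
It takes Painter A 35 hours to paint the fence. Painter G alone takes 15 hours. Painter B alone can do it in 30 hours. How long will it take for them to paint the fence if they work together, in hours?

70/9 hours

Combined rate: 1/35 + 1/15 + 1/30 = (6 + 14 + 7)/210 = 27/210 = 9/70 per hour.
Time = 1 ÷ (9/70) = 70/9 hours.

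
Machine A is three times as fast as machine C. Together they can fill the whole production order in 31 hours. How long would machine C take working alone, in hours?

124 hours

Let machine C's rate be r; then machine A's rate is 3r, so together (3 + 1)r = 4r = 1/31.
Thus r = 1/124 per hour.
Machine C alone: 124 hours; machine A alone: 124/3 hours.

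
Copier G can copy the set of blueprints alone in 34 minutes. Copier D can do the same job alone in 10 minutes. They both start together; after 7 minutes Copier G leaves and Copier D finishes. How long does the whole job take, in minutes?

135/17 minutes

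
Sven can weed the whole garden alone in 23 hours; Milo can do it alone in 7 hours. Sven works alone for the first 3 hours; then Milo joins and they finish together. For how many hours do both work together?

In 3 hours Sven does 3/23 of the job, leaving 20/23.
Sven and Milo together work at 30/161 per hour, so finishing takes 20/23 ÷ 30/161 = 14/3 hours.

14/3 hours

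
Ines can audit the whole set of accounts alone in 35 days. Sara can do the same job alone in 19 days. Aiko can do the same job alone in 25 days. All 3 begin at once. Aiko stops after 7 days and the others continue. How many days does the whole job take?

In the first 7 days the combined rate is 403/3325, so 403/475 of the job is done, leaving 72/475.
After Aiko leaves the rate is 54/665 per day; the remaining 72/475 takes 28/15 days.
Total = 7 + 28/15 = 133/15 days.

133/15 days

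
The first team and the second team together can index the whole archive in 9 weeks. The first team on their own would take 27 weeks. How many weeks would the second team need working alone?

27/2 weeks

Combined rate is 1/9 per week.
Known contribution: 1/27 per week.
So the second team's rate is 1/9 − 1/27 = 2/27, meaning 27/2 weeks alone.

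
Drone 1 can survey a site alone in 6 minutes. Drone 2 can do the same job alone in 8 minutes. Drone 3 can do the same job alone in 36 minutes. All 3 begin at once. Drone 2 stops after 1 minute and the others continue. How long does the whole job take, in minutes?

In the first 1 minute the combined rate is 23/72, so 23/72 of the job is done, leaving 49/72.
After Drone 2 leaves the rate is 7/36 per minute; the remaining 49/72 takes 7/2 minutes.
Total = 1 + 7/2 = 9/2 minutes.

9/2 minutes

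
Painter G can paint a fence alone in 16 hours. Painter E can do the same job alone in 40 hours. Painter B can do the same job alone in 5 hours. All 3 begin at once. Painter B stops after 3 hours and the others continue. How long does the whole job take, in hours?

32/7 hours

In the first 3 hours the combined rate is 23/80, so 69/80 of the job is done, leaving 11/80.
After Painter B leaves the rate is 7/80 per hour; the remaining 11/80 takes 11/7 hours.
Total = 3 + 11/7 = 32/7 hours.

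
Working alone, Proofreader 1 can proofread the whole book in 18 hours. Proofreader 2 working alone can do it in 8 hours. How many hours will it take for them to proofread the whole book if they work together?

72/13 hours

Combined rate: 1/18 + 1/8 = (4 + 9)/72 = 13/72 per hour.
Time = 1 ÷ (13/72) = 72/13 hours.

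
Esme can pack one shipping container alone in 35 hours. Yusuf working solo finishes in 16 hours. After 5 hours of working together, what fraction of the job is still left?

Combined rate: 1/35 + 1/16 = (16 + 35)/560 = 51/560 per hour.
In 5 hours they complete 5·51/560 = 51/112 of the job.
So 61/112 remains.

61/112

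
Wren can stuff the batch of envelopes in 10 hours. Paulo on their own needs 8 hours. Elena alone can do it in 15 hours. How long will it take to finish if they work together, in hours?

Combined rate: 1/10 + 1/8 + 1/15 = (12 + 15 + 8)/120 = 35/120 = 7/24 per hour.
Time = 1 ÷ (7/24) = 24/7 hours.

24/7 hours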